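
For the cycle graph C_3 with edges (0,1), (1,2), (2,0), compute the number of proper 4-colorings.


P(C_3, k) = (k-1)^3 + (-1)^3*(k-1).
P(4) = (3)^3 - 3
= 27 - 3 = 24.

24


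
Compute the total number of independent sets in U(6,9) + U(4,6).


For a direct sum, |I(M1+M2)| = |I(M1)| * |I(M2)|.
|I(U(6,9))| = sum C(9,k) for k=0..6 = 466.
|I(U(4,6))| = sum C(6,k) for k=0..4 = 57.
Total = 466 * 57 = 26562.

26562


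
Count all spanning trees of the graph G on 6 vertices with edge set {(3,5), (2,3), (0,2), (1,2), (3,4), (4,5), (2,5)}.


By Kirchhoff's matrix tree theorem, the number of spanning trees equals
the determinant of any cofactor of the Laplacian matrix L.
G has 6 vertices and 7 edges.
Computing the (5 x 5) cofactor determinant gives 8.

8


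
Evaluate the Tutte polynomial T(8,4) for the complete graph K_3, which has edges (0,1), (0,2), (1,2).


T(K_3; x,y) = x^2 + x + y.
T(8,4) = 64 + 8 + 4 = 76.

76


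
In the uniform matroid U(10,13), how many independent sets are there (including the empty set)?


Independent sets of U(10,13) are all subsets of size <= 10.
Count = (13 choose 0) + (13 choose 1) + (13 choose 2) + (13 choose 3) + (13 choose 4) + (13 choose 5) + (13 choose 6) + (13 choose 7) + (13 choose 8) + (13 choose 9) + (13 choose 10)
     = 1 + 13 + 78 + 286 + 715 + 1287 + 1716 + 1716 + 1287 + 715 + 286
     = 8100.

8100


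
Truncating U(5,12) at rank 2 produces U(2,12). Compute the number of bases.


Truncating U(5,12) to rank 2 gives U(2,12).
Bases of U(2,12) are all 2-element subsets of 12 elements.
Number of bases = C(12,2) = 12! / (2! * 10!) = 66.

66


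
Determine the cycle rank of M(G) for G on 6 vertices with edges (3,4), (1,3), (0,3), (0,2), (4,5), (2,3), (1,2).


Cycle rank (nullity) = |E| - r(M) = |E| - (|V| - c).
|E| = 7, |V| = 6, c = 1.
Nullity = 7 - (6 - 1) = 7 - 5 = 2.

2


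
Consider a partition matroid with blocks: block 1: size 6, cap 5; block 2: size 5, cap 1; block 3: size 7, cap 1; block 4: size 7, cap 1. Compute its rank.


Rank of a partition matroid = sum of min(|Si|, ci) for each block.
= min(6,5) + min(5,1) + min(7,1) + min(7,1)
= 5 + 1 + 1 + 1
= 8.

8


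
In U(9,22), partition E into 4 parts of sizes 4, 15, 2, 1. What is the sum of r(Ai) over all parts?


r(Ai) = min(|Ai|, 9) for each part.
Sum = min(4,9) + min(15,9) + min(2,9) + min(1,9)
    = 4 + 9 + 2 + 1
    = 16.

16


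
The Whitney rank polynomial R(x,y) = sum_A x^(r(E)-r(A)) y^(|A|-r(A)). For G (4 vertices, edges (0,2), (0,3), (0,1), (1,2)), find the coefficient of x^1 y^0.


R(x,y) = sum over A in 2^E of x^(r(E)-r(A)) * y^(|A|-r(A)).
G has 4 vertices, 4 edges. r(E) = 3.
Enumerate all 2^4 = 16 subsets.
Count subsets with r(E)-r(A)=1 and |A|-r(A)=0: 6.

6


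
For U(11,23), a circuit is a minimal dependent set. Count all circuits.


In U(11,23), circuits are the (12)-element subsets.
Any set of 12 elements is dependent, and removing any one element gives
an independent set of size 11, so it is a minimal dependent set.
Number of circuits = C(23,12) = 1352078.

1352078


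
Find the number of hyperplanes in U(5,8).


Hyperplanes of U(5,8) are flats of rank 4.
In a uniform matroid, these are exactly the (4)-element subsets.
Count = C(8,4) = (8 * 7 * 6 * 5) / (1 * 2 * 3 * 4) = 70.

70


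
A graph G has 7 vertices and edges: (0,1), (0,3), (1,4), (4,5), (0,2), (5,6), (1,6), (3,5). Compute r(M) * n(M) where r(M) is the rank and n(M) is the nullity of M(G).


r(M) = |V| - c = 7 - 1 = 6.
nullity = |E| - r(M) = 8 - 6 = 2.
Product = 6 * 2 = 12.

12


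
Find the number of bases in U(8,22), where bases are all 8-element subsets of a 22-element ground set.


Bases of U(8,22) are all 8-element subsets of the 22-element ground set.
Number of bases = C(22,8).
C(22,8) = 22! / (8! * 14!) = 319770.

319770


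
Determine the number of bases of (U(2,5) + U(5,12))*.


(M1+M2)* = M1* + M2*.
M1* = U(3,5), bases: C(5,3) = 10.
M2* = U(7,12), bases: C(12,7) = 792.
|B(M*)| = 10 * 792 = 7920.

7920


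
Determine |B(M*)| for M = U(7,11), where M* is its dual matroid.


The dual of U(r,n) is U(n-r, n) = U(4,11).
Bases of U(4,11) are all (4)-element subsets.
|B(M*)| = C(11,4) = (11 * 10 * 9 * 8) / (1 * 2 * 3 * 4) = 330.

330


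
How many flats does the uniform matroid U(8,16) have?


Flats of U(8,16): every subset of size < 8 is a flat, plus E itself.
Count = C(16,0) + C(16,1) + C(16,2) + C(16,3) + C(16,4) + C(16,5) + C(16,6) + C(16,7) + 1
     = 1 + 16 + 120 + 560 + 1820 + 4368 + 8008 + 11440 + 1
     = 26334.

26334


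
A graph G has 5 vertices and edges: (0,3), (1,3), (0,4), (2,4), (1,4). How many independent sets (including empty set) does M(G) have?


An independent set in a graphic matroid is an acyclic edge subset.
G has 5 vertices and 5 edges.
Enumerate all 2^5 = 32 subsets, checking for acyclicity.
Total independent sets = 30.

30


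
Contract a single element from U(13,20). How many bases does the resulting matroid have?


Contracting e from U(13,20) gives U(12,19).
Bases of U(12,19) = C(19,12) = 19! / (12! * 7!) = 50388.

50388


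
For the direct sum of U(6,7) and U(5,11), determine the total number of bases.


Bases of a direct sum M1 + M2: |B| = |B(M1)| * |B(M2)|.
|B(U(6,7))| = C(7,6) = 7.
|B(U(5,11))| = C(11,5) = 462.
Total bases = 7 * 462 = 3234.

3234


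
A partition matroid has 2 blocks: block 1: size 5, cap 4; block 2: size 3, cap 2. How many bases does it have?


A basis picks exactly ci elements from block i.
Number of bases = product of C(|Si|, ci).
= C(5,4) * C(3,2)
= 5 * 3
= 15.

15


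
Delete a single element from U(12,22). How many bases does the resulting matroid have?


Deleting e from U(12,22) gives U(12,21) since n > r.
Bases of U(12,21) = C(21,12) = 293930.

293930


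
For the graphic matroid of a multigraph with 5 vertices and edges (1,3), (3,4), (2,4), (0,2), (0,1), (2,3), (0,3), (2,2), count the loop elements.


In a graphic matroid, a loop is a self-loop edge (u,u) with rank 0.
Examining all 8 edges for self-loops...
Self-loops found: (2,2)
Number of loops = 1.

1


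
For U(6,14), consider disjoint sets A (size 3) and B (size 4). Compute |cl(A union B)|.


|A union B| = 3 + 4 = 7 (disjoint).
In U(6,14), cl(S) = S if |S| < 6, else cl(S) = E.
Since 7 >= 6, cl(A union B) = E.
|cl(A union B)| = 14.

14


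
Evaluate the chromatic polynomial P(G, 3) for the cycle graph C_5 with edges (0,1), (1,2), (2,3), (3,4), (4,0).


P(C_5, k) = (k-1)^5 + (-1)^5*(k-1).
P(3) = (2)^5 - 2
= 32 - 2 = 30.

30


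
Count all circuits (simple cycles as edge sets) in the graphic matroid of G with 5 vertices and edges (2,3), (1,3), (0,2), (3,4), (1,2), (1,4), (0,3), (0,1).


A circuit in a graphic matroid = edge set of a simple cycle.
G has 5 vertices and 8 edges.
Enumerating all minimal edge subsets forming cycles...
Total circuits found: 12.

12


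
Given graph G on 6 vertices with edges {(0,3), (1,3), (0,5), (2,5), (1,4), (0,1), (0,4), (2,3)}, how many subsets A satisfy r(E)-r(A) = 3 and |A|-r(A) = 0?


R(x,y) = sum over A in 2^E of x^(r(E)-r(A)) * y^(|A|-r(A)).
G has 6 vertices, 8 edges. r(E) = 5.
Enumerate all 2^8 = 256 subsets.
Count subsets with r(E)-r(A)=3 and |A|-r(A)=0: 28.

28


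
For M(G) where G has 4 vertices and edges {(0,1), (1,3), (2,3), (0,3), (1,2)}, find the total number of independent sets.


An independent set in a graphic matroid is an acyclic edge subset.
G has 4 vertices and 5 edges.
Enumerate all 2^5 = 32 subsets, checking for acyclicity.
Total independent sets = 24.

24


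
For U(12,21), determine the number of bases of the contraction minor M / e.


Contracting e from U(12,21) gives U(11,20).
Bases of U(11,20) = C(20,11) = 167960.

167960


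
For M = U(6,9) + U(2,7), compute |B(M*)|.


(M1+M2)* = M1* + M2*.
M1* = U(3,9), bases: C(9,3) = 84.
M2* = U(5,7), bases: C(7,5) = 21.
|B(M*)| = 84 * 21 = 1764.

1764


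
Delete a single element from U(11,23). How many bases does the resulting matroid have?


Deleting e from U(11,23) gives U(11,22) since n > r.
Bases of U(11,22) = C(22,11) = 22! / (11! * 11!) = 705432.

705432


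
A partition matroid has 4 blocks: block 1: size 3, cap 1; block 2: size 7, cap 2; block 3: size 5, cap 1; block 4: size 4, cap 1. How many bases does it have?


A basis picks exactly ci elements from block i.
Number of bases = product of C(|Si|, ci).
= C(3,1) * C(7,2) * C(5,1) * C(4,1)
= 3 * 21 * 5 * 4
= 1260.

1260


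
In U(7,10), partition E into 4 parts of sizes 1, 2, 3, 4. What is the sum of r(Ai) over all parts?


r(Ai) = min(|Ai|, 7) for each part.
Sum = min(1,7) + min(2,7) + min(3,7) + min(4,7)
    = 1 + 2 + 3 + 4
    = 10.

10


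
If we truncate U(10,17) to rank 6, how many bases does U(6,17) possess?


Truncating U(10,17) to rank 6 gives U(6,17).
Bases of U(6,17) are all 6-element subsets of 17 elements.
Number of bases = (17 choose 6) = 12376.

12376


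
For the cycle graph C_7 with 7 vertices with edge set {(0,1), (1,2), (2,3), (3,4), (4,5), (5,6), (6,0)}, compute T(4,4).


T(C_7; x,y) = x + x^2 + ... + x^(6) + y.
T(4,4) = 4^1 + 4^2 + 4^3 + 4^4 + 4^5 + 4^6 + 4
= 4 + 16 + 64 + 256 + 1024 + 4096 + 4
= 5464.

5464


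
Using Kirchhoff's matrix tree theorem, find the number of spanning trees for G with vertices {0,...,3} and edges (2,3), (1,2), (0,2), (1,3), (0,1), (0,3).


By Kirchhoff's matrix tree theorem, the number of spanning trees equals
the determinant of any cofactor of the Laplacian matrix L.
G has 4 vertices and 6 edges.
Computing the (3 x 3) cofactor determinant gives 16.

16


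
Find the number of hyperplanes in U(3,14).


Hyperplanes of U(3,14) are flats of rank 2.
In a uniform matroid, these are exactly the (2)-element subsets.
Count = (14 choose 2) = 91.

91


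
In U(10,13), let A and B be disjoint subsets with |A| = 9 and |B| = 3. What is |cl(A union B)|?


|A union B| = 9 + 3 = 12 (disjoint).
In U(10,13), cl(S) = S if |S| < 10, else cl(S) = E.
Since 12 >= 10, cl(A union B) = E.
|cl(A union B)| = 13.

13


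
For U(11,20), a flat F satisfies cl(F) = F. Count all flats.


Flats of U(11,20): every subset of size < 11 is a flat, plus E itself.
Count = (20 choose 0) + (20 choose 1) + (20 choose 2) + (20 choose 3) + (20 choose 4) + (20 choose 5) + (20 choose 6) + (20 choose 7) + (20 choose 8) + (20 choose 9) + (20 choose 10) + 1
     = 1 + 20 + 190 + 1140 + 4845 + 15504 + 38760 + 77520 + 125970 + 167960 + 184756 + 1
     = 616667.

616667


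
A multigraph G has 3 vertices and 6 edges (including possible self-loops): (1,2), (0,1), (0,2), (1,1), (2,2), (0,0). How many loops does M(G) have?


In a graphic matroid, a loop is a self-loop edge (u,u) with rank 0.
Examining all 6 edges for self-loops...
Self-loops found: (1,1), (2,2), (0,0)
Number of loops = 3.

3


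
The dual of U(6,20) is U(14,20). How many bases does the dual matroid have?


The dual of U(r,n) is U(n-r, n) = U(14,20).
Bases of U(14,20) are all (14)-element subsets.
|B(M*)| = (20 choose 14) = 38760.

38760


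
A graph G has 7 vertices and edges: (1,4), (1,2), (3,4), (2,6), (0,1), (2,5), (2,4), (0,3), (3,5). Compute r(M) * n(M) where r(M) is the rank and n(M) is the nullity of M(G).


r(M) = |V| - c = 7 - 1 = 6.
nullity = |E| - r(M) = 9 - 6 = 3.
Product = 6 * 3 = 18.

18


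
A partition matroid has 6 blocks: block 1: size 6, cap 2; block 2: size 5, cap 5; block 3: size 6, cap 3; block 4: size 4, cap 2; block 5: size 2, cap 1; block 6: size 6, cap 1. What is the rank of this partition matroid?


Rank of a partition matroid = sum of min(|Si|, ci) for each block.
= min(6,2) + min(5,5) + min(6,3) + min(4,2) + min(2,1) + min(6,1)
= 2 + 5 + 3 + 2 + 1 + 1
= 14.

14


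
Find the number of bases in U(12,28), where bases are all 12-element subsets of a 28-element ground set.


Bases of U(12,28) are all 12-element subsets of the 28-element ground set.
Number of bases = C(28,12).
(28 choose 12) = 30421755.

30421755


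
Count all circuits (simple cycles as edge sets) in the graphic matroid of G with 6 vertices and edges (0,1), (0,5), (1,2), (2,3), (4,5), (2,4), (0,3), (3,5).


A circuit in a graphic matroid = edge set of a simple cycle.
G has 6 vertices and 8 edges.
Enumerating all minimal edge subsets forming cycles...
Total circuits found: 7.

7


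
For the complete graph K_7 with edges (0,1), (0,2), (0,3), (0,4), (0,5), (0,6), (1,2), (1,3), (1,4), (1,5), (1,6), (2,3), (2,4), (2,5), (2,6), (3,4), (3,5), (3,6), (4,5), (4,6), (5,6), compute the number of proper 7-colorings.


P(K_7, k) = k(k-1)(k-2)...(k-6).
P(7) = (7) * (6) * (5) * (4) * (3) * (2) * (1) = 5040.

5040


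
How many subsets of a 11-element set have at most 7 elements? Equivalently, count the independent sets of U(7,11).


Independent sets of U(7,11) are all subsets of size <= 7.
Count = C(11,0) + C(11,1) + C(11,2) + C(11,3) + C(11,4) + C(11,5) + C(11,6) + C(11,7)
     = 1 + 11 + 55 + 165 + 330 + 462 + 462 + 330
     = 1816.

1816


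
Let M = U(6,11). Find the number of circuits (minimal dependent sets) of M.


In U(6,11), circuits are the (7)-element subsets.
Any set of 7 elements is dependent, and removing any one element gives
an independent set of size 6, so it is a minimal dependent set.
Number of circuits = (11 choose 7) = 330.

330


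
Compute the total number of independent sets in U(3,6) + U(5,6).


For a direct sum, |I(M1+M2)| = |I(M1)| * |I(M2)|.
|I(U(3,6))| = sum C(6,k) for k=0..3 = 42.
|I(U(5,6))| = sum C(6,k) for k=0..5 = 63.
Total = 42 * 63 = 2646.

2646


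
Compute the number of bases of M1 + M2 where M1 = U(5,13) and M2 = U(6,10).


Bases of a direct sum M1 + M2: |B| = |B(M1)| * |B(M2)|.
|B(U(5,13))| = C(13,5) = 1287.
|B(U(6,10))| = C(10,6) = 210.
Total bases = 1287 * 210 = 270270.

270270


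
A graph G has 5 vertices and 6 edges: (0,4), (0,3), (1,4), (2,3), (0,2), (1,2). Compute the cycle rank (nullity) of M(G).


Cycle rank (nullity) = |E| - r(M) = |E| - (|V| - c).
|E| = 6, |V| = 5, c = 1.
Nullity = 6 - (5 - 1) = 6 - 4 = 2.

2


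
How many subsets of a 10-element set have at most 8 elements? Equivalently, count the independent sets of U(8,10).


Independent sets of U(8,10) are all subsets of size <= 8.
Count = (10 choose 0) + (10 choose 1) + (10 choose 2) + (10 choose 3) + (10 choose 4) + (10 choose 5) + (10 choose 6) + (10 choose 7) + (10 choose 8)
     = 1 + 10 + 45 + 120 + 210 + 252 + 210 + 120 + 45
     = 1013.

1013


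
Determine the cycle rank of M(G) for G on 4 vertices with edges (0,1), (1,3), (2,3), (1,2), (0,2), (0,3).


Cycle rank (nullity) = |E| - r(M) = |E| - (|V| - c).
|E| = 6, |V| = 4, c = 1.
Nullity = 6 - (4 - 1) = 6 - 3 = 3.

3


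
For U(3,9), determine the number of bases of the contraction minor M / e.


Contracting e from U(3,9) gives U(2,8).
Bases of U(2,8) = (8 choose 2) = 28.

28


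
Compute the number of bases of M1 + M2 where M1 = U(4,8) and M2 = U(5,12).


Bases of a direct sum M1 + M2: |B| = |B(M1)| * |B(M2)|.
|B(U(4,8))| = C(8,4) = 70.
|B(U(5,12))| = C(12,5) = 792.
Total bases = 70 * 792 = 55440.

55440


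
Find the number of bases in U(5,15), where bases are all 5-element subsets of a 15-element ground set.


Bases of U(5,15) are all 5-element subsets of the 15-element ground set.
Number of bases = C(15,5).
(15 choose 5) = 3003.

3003


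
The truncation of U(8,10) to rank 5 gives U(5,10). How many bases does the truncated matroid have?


Truncating U(8,10) to rank 5 gives U(5,10).
Bases of U(5,10) are all 5-element subsets of 10 elements.
Number of bases = (10 choose 5) = 252.

252


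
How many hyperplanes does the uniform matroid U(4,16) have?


Hyperplanes of U(4,16) are flats of rank 3.
In a uniform matroid, these are exactly the (3)-element subsets.
Count = C(16,3) = (16 * 15 * 14) / (1 * 2 * 3) = 560.

560


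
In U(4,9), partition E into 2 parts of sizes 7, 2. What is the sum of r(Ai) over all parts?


r(Ai) = min(|Ai|, 4) for each part.
Sum = min(7,4) + min(2,4)
    = 4 + 2
    = 6.

6


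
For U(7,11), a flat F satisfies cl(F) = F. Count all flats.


Flats of U(7,11): every subset of size < 7 is a flat, plus E itself.
Count = C(11,0) + C(11,1) + C(11,2) + C(11,3) + C(11,4) + C(11,5) + C(11,6) + 1
     = 1 + 11 + 55 + 165 + 330 + 462 + 462 + 1
     = 1487.

1487


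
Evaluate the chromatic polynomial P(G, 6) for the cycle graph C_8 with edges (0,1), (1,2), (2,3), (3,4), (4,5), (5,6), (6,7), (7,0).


P(C_8, k) = (k-1)^8 + (-1)^8*(k-1).
P(6) = (5)^8 + 5
= 390625 + 5 = 390630.

390630


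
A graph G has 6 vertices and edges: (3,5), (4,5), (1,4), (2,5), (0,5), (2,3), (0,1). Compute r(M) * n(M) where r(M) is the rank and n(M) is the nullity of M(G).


r(M) = |V| - c = 6 - 1 = 5.
nullity = |E| - r(M) = 7 - 5 = 2.
Product = 5 * 2 = 10.

10


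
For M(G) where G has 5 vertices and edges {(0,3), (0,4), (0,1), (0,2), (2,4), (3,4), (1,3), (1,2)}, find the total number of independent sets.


An independent set in a graphic matroid is an acyclic edge subset.
G has 5 vertices and 8 edges.
Enumerate all 2^8 = 256 subsets, checking for acyclicity.
Total independent sets = 134.

134


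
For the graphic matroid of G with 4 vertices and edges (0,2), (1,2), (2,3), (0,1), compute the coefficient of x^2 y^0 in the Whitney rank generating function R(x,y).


R(x,y) = sum over A in 2^E of x^(r(E)-r(A)) * y^(|A|-r(A)).
G has 4 vertices, 4 edges. r(E) = 3.
Enumerate all 2^4 = 16 subsets.
Count subsets with r(E)-r(A)=2 and |A|-r(A)=0: 4.

4


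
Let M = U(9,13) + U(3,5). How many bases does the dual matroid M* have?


(M1+M2)* = M1* + M2*.
M1* = U(4,13), bases: C(13,4) = 715.
M2* = U(2,5), bases: C(5,2) = 10.
|B(M*)| = 715 * 10 = 7150.

7150


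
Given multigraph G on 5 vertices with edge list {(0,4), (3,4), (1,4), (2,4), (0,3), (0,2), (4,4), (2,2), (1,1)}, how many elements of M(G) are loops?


In a graphic matroid, a loop is a self-loop edge (u,u) with rank 0.
Examining all 9 edges for self-loops...
Self-loops found: (4,4), (2,2), (1,1)
Number of loops = 3.

3


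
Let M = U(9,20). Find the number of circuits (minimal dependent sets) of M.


In U(9,20), circuits are the (10)-element subsets.
Any set of 10 elements is dependent, and removing any one element gives
an independent set of size 9, so it is a minimal dependent set.
Number of circuits = C(20,10) = 184756.

184756


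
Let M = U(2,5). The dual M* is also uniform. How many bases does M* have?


The dual of U(r,n) is U(n-r, n) = U(3,5).
Bases of U(3,5) are all (3)-element subsets.
|B(M*)| = (5 choose 3) = 10.

10


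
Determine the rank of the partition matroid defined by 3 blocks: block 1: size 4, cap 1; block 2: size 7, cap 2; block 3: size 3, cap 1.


Rank of a partition matroid = sum of min(|Si|, ci) for each block.
= min(4,1) + min(7,2) + min(3,1)
= 1 + 2 + 1
= 4.

4


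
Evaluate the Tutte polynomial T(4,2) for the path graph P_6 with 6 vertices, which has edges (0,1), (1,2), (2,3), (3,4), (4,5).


A path on 6 vertices is a tree with 5 edges.
T(x,y) = x^(5) for any tree.
T(4,2) = 4^5 = 1024.

1024


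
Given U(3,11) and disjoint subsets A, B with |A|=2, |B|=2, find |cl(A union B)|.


|A union B| = 2 + 2 = 4 (disjoint).
In U(3,11), cl(S) = S if |S| < 3, else cl(S) = E.
Since 4 >= 3, cl(A union B) = E.
|cl(A union B)| = 11.

11


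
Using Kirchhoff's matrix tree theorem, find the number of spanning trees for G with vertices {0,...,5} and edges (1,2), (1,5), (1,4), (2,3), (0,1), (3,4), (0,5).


By Kirchhoff's matrix tree theorem, the number of spanning trees equals
the determinant of any cofactor of the Laplacian matrix L.
G has 6 vertices and 7 edges.
Computing the (5 x 5) cofactor determinant gives 12.

12


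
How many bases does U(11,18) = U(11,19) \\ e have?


Deleting e from U(11,19) gives U(11,18) since n > r.
Bases of U(11,18) = (18 choose 11) = 31824.

31824


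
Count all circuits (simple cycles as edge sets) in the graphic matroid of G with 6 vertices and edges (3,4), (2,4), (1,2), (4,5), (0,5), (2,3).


A circuit in a graphic matroid = edge set of a simple cycle.
G has 6 vertices and 6 edges.
Enumerating all minimal edge subsets forming cycles...
Total circuits found: 1.

1


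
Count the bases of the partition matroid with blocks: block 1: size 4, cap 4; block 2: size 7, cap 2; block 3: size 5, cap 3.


A basis picks exactly ci elements from block i.
Number of bases = product of C(|Si|, ci).
= C(4,4) * C(7,2) * C(5,3)
= 1 * 21 * 10
= 210.

210


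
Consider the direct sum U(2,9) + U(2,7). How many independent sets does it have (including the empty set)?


For a direct sum, |I(M1+M2)| = |I(M1)| * |I(M2)|.
|I(U(2,9))| = sum C(9,k) for k=0..2 = 46.
|I(U(2,7))| = sum C(7,k) for k=0..2 = 29.
Total = 46 * 29 = 1334.

1334


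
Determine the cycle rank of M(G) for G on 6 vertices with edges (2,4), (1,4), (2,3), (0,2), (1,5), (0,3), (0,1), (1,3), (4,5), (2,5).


Cycle rank (nullity) = |E| - r(M) = |E| - (|V| - c).
|E| = 10, |V| = 6, c = 1.
Nullity = 10 - (6 - 1) = 10 - 5 = 5.

5


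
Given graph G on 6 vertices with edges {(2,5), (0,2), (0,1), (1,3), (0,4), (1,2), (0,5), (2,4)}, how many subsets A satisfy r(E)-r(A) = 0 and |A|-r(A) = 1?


R(x,y) = sum over A in 2^E of x^(r(E)-r(A)) * y^(|A|-r(A)).
G has 6 vertices, 8 edges. r(E) = 5.
Enumerate all 2^8 = 256 subsets.
Count subsets with r(E)-r(A)=0 and |A|-r(A)=1: 18.

18


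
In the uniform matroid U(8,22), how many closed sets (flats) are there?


Flats of U(8,22): every subset of size < 8 is a flat, plus E itself.
Count = C(22,0) + C(22,1) + C(22,2) + C(22,3) + C(22,4) + C(22,5) + C(22,6) + C(22,7) + 1
     = 1 + 22 + 231 + 1540 + 7315 + 26334 + 74613 + 170544 + 1
     = 280601.

280601


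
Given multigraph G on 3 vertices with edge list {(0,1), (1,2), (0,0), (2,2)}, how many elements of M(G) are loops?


In a graphic matroid, a loop is a self-loop edge (u,u) with rank 0.
Examining all 4 edges for self-loops...
Self-loops found: (0,0), (2,2)
Number of loops = 2.

2


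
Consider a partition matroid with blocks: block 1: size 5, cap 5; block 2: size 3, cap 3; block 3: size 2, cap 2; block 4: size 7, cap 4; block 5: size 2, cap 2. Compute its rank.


Rank of a partition matroid = sum of min(|Si|, ci) for each block.
= min(5,5) + min(3,3) + min(2,2) + min(7,4) + min(2,2)
= 5 + 3 + 2 + 4 + 2
= 16.

16


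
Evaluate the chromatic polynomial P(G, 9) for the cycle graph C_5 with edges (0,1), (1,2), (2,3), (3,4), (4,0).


P(C_5, k) = (k-1)^5 + (-1)^5*(k-1).
P(9) = (8)^5 - 8
= 32768 - 8 = 32760.

32760


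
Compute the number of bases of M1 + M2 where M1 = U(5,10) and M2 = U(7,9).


Bases of a direct sum M1 + M2: |B| = |B(M1)| * |B(M2)|.
|B(U(5,10))| = C(10,5) = 252.
|B(U(7,9))| = C(9,7) = 36.
Total bases = 252 * 36 = 9072.

9072


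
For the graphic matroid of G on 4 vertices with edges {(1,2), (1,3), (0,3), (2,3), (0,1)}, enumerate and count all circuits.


A circuit in a graphic matroid = edge set of a simple cycle.
G has 4 vertices and 5 edges.
Enumerating all minimal edge subsets forming cycles...
Total circuits found: 3.

3


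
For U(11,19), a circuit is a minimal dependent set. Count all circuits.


In U(11,19), circuits are the (12)-element subsets.
Any set of 12 elements is dependent, and removing any one element gives
an independent set of size 11, so it is a minimal dependent set.
Number of circuits = C(19,12) = 19! / (12! * 7!) = 50388.

50388


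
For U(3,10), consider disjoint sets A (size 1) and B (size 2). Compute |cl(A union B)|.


|A union B| = 1 + 2 = 3 (disjoint).
In U(3,10), cl(S) = S if |S| < 3, else cl(S) = E.
Since 3 >= 3, cl(A union B) = E.
|cl(A union B)| = 10.

10


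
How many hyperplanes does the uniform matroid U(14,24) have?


Hyperplanes of U(14,24) are flats of rank 13.
In a uniform matroid, these are exactly the (13)-element subsets.
Count = (24 choose 13) = 2496144.

2496144


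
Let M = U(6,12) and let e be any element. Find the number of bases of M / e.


Contracting e from U(6,12) gives U(5,11).
Bases of U(5,11) = (11 choose 5) = 462.

462


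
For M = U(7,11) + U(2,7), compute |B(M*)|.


(M1+M2)* = M1* + M2*.
M1* = U(4,11), bases: C(11,4) = 330.
M2* = U(5,7), bases: C(7,5) = 21.
|B(M*)| = 330 * 21 = 6930.

6930


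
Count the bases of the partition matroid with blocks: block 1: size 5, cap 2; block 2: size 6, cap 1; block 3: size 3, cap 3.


A basis picks exactly ci elements from block i.
Number of bases = product of C(|Si|, ci).
= C(5,2) * C(6,1) * C(3,3)
= 10 * 6 * 1
= 60.

60


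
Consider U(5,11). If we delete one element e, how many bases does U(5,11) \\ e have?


Deleting e from U(5,11) gives U(5,10) since n > r.
Bases of U(5,10) = (10 choose 5) = 252.

252


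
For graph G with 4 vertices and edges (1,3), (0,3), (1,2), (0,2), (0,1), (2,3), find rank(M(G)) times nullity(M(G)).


r(M) = |V| - c = 4 - 1 = 3.
nullity = |E| - r(M) = 6 - 3 = 3.
Product = 3 * 3 = 9.

9


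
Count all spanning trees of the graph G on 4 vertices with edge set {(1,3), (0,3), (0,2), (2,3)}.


By Kirchhoff's matrix tree theorem, the number of spanning trees equals
the determinant of any cofactor of the Laplacian matrix L.
G has 4 vertices and 4 edges.
Computing the (3 x 3) cofactor determinant gives 3.

3


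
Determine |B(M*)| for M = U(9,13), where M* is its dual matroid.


The dual of U(r,n) is U(n-r, n) = U(4,13).
Bases of U(4,13) are all (4)-element subsets.
|B(M*)| = C(13,4) = 13! / (4! * 9!) = 715.

715


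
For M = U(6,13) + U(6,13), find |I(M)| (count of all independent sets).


For a direct sum, |I(M1+M2)| = |I(M1)| * |I(M2)|.
|I(U(6,13))| = sum C(13,k) for k=0..6 = 4096.
|I(U(6,13))| = sum C(13,k) for k=0..6 = 4096.
Total = 4096 * 4096 = 16777216.

16777216


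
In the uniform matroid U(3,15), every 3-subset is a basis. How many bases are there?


Bases of U(3,15) are all 3-element subsets of the 15-element ground set.
Number of bases = C(15,3).
C(15,3) = (15 * 14 * 13) / (1 * 2 * 3) = 455.

455


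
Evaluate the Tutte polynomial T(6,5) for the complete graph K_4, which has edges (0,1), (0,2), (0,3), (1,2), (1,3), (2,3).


T(K_4; x,y) = x^3 + 3x^2 + 4xy + 2x + y^3 + 3y^2 + 2y.
Substituting x=6, y=5:
= 216 + 108 + 120 + 12 + 125 + 75 + 10
= 666.

666


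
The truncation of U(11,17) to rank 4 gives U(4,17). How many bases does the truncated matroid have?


Truncating U(11,17) to rank 4 gives U(4,17).
Bases of U(4,17) are all 4-element subsets of 17 elements.
Number of bases = C(17,4) = 17! / (4! * 13!) = 2380.

2380


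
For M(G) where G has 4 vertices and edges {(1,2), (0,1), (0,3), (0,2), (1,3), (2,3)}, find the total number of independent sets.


An independent set in a graphic matroid is an acyclic edge subset.
G has 4 vertices and 6 edges.
Enumerate all 2^6 = 64 subsets, checking for acyclicity.
Total independent sets = 38.

38


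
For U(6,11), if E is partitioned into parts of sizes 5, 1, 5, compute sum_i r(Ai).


r(Ai) = min(|Ai|, 6) for each part.
Sum = min(5,6) + min(1,6) + min(5,6)
    = 5 + 1 + 5
    = 11.

11


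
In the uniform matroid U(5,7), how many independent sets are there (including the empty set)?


Independent sets of U(5,7) are all subsets of size <= 5.
Count = C(7,0) + C(7,1) + C(7,2) + C(7,3) + C(7,4) + C(7,5)
     = 1 + 7 + 21 + 35 + 35 + 21
     = 120.

120


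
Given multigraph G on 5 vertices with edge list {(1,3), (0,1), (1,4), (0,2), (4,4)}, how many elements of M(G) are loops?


In a graphic matroid, a loop is a self-loop edge (u,u) with rank 0.
Examining all 5 edges for self-loops...
Self-loops found: (4,4)
Number of loops = 1.

1


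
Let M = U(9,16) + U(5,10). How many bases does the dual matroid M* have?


(M1+M2)* = M1* + M2*.
M1* = U(7,16), bases: C(16,7) = 11440.
M2* = U(5,10), bases: C(10,5) = 252.
|B(M*)| = 11440 * 252 = 2882880.

2882880


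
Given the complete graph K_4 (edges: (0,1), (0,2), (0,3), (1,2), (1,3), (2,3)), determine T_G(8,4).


T(K_4; x,y) = x^3 + 3x^2 + 4xy + 2x + y^3 + 3y^2 + 2y.
Substituting x=8, y=4:
= 512 + 192 + 128 + 16 + 64 + 48 + 8
= 968.

968


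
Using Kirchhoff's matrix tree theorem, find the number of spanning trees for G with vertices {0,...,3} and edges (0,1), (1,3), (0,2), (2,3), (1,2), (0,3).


By Kirchhoff's matrix tree theorem, the number of spanning trees equals
the determinant of any cofactor of the Laplacian matrix L.
G has 4 vertices and 6 edges.
Computing the (3 x 3) cofactor determinant gives 16.

16


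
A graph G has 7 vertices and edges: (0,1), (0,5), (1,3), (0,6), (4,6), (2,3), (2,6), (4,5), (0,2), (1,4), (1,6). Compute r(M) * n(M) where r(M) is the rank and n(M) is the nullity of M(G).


r(M) = |V| - c = 7 - 1 = 6.
nullity = |E| - r(M) = 11 - 6 = 5.
Product = 6 * 5 = 30.

30


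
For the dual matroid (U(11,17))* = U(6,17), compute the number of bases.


The dual of U(r,n) is U(n-r, n) = U(6,17).
Bases of U(6,17) are all (6)-element subsets.
|B(M*)| = C(17,6) = 17! / (6! * 11!) = 12376.

12376


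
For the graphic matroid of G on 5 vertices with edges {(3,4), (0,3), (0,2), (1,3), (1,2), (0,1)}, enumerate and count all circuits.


A circuit in a graphic matroid = edge set of a simple cycle.
G has 5 vertices and 6 edges.
Enumerating all minimal edge subsets forming cycles...
Total circuits found: 3.

3


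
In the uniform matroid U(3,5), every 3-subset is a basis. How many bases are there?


Bases of U(3,5) are all 3-element subsets of the 5-element ground set.
Number of bases = C(5,3).
C(5,3) = 5! / (3! * 2!) = 10.

10


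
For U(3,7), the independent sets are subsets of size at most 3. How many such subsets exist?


Independent sets of U(3,7) are all subsets of size <= 3.
Count = C(7,0) + C(7,1) + C(7,2) + C(7,3)
     = 1 + 7 + 21 + 35
     = 64.

64


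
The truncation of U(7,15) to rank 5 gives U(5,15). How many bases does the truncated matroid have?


Truncating U(7,15) to rank 5 gives U(5,15).
Bases of U(5,15) are all 5-element subsets of 15 elements.
Number of bases = (15 choose 5) = 3003.

3003


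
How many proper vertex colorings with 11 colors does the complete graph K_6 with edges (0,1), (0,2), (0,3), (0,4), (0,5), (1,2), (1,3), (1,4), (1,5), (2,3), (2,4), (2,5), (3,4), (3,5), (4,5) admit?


P(K_6, k) = k(k-1)(k-2)...(k-5).
P(11) = (11) * (10) * (9) * (8) * (7) * (6) = 332640.

332640


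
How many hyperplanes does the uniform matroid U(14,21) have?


Hyperplanes of U(14,21) are flats of rank 13.
In a uniform matroid, these are exactly the (13)-element subsets.
Count = C(21,13) = 21! / (13! * 8!) = 203490.

203490


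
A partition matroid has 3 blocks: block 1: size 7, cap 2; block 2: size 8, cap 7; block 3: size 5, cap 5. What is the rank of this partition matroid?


Rank of a partition matroid = sum of min(|Si|, ci) for each block.
= min(7,2) + min(8,7) + min(5,5)
= 2 + 7 + 5
= 14.

14


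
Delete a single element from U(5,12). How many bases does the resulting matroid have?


Deleting e from U(5,12) gives U(5,11) since n > r.
Bases of U(5,11) = C(11,5) = 462.

462


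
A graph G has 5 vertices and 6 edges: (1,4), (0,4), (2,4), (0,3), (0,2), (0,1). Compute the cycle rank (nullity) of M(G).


Cycle rank (nullity) = |E| - r(M) = |E| - (|V| - c).
|E| = 6, |V| = 5, c = 1.
Nullity = 6 - (5 - 1) = 6 - 4 = 2.

2


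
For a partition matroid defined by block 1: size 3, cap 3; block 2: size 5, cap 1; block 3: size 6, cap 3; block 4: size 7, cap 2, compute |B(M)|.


A basis picks exactly ci elements from block i.
Number of bases = product of C(|Si|, ci).
= C(3,3) * C(5,1) * C(6,3) * C(7,2)
= 1 * 5 * 20 * 21
= 2100.

2100


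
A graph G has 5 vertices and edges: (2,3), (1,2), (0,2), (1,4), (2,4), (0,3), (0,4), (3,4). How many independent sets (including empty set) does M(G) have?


An independent set in a graphic matroid is an acyclic edge subset.
G has 5 vertices and 8 edges.
Enumerate all 2^8 = 256 subsets, checking for acyclicity.
Total independent sets = 128.

128


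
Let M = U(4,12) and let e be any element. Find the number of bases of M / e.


Contracting e from U(4,12) gives U(3,11).
Bases of U(3,11) = C(11,3) = (11 * 10 * 9) / (1 * 2 * 3) = 165.

165


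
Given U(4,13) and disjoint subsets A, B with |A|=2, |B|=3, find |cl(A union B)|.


|A union B| = 2 + 3 = 5 (disjoint).
In U(4,13), cl(S) = S if |S| < 4, else cl(S) = E.
Since 5 >= 4, cl(A union B) = E.
|cl(A union B)| = 13.

13


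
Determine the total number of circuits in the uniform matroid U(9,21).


In U(9,21), circuits are the (10)-element subsets.
Any set of 10 elements is dependent, and removing any one element gives
an independent set of size 9, so it is a minimal dependent set.
Number of circuits = C(21,10) = 21! / (10! * 11!) = 352716.

352716


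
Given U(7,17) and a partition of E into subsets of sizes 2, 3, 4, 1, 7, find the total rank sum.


r(Ai) = min(|Ai|, 7) for each part.
Sum = min(2,7) + min(3,7) + min(4,7) + min(1,7) + min(7,7)
    = 2 + 3 + 4 + 1 + 7
    = 17.

17


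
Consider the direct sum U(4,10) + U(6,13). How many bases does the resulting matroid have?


Bases of a direct sum M1 + M2: |B| = |B(M1)| * |B(M2)|.
|B(U(4,10))| = C(10,4) = 210.
|B(U(6,13))| = C(13,6) = 1716.
Total bases = 210 * 1716 = 360360.

360360


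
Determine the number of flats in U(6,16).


Flats of U(6,16): every subset of size < 6 is a flat, plus E itself.
Count = C(16,0) + C(16,1) + C(16,2) + C(16,3) + C(16,4) + C(16,5) + 1
     = 1 + 16 + 120 + 560 + 1820 + 4368 + 1
     = 6886.

6886


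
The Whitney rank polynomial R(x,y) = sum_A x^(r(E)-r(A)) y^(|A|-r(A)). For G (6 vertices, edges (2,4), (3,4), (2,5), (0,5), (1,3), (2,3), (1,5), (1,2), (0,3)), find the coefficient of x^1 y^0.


R(x,y) = sum over A in 2^E of x^(r(E)-r(A)) * y^(|A|-r(A)).
G has 6 vertices, 9 edges. r(E) = 5.
Enumerate all 2^9 = 512 subsets.
Count subsets with r(E)-r(A)=1 and |A|-r(A)=0: 104.

104


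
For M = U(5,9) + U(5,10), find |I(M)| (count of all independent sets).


For a direct sum, |I(M1+M2)| = |I(M1)| * |I(M2)|.
|I(U(5,9))| = sum C(9,k) for k=0..5 = 382.
|I(U(5,10))| = sum C(10,k) for k=0..5 = 638.
Total = 382 * 638 = 243716.

243716


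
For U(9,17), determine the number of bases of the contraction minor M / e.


Contracting e from U(9,17) gives U(8,16).
Bases of U(8,16) = C(16,8) = 12870.

12870


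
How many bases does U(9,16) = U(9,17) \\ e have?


Deleting e from U(9,17) gives U(9,16) since n > r.
Bases of U(9,16) = (16 choose 9) = 11440.

11440


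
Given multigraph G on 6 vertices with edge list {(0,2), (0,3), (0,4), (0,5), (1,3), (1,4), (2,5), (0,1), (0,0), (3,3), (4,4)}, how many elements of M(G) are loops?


In a graphic matroid, a loop is a self-loop edge (u,u) with rank 0.
Examining all 11 edges for self-loops...
Self-loops found: (0,0), (3,3), (4,4)
Number of loops = 3.

3


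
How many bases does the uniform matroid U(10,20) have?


Bases of U(10,20) are all 10-element subsets of the 20-element ground set.
Number of bases = C(20,10).
C(20,10) = 184756.

184756


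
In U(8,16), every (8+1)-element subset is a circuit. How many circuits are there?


In U(8,16), circuits are the (9)-element subsets.
Any set of 9 elements is dependent, and removing any one element gives
an independent set of size 8, so it is a minimal dependent set.
Number of circuits = C(16,9) = 11440.

11440


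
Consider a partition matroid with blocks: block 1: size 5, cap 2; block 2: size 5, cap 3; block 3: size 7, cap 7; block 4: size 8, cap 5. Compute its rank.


Rank of a partition matroid = sum of min(|Si|, ci) for each block.
= min(5,2) + min(5,3) + min(7,7) + min(8,5)
= 2 + 3 + 7 + 5
= 17.

17


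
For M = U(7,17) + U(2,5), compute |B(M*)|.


(M1+M2)* = M1* + M2*.
M1* = U(10,17), bases: C(17,10) = 19448.
M2* = U(3,5), bases: C(5,3) = 10.
|B(M*)| = 19448 * 10 = 194480.

194480


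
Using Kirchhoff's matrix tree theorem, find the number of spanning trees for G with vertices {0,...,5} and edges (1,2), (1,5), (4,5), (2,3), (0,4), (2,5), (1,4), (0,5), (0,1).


By Kirchhoff's matrix tree theorem, the number of spanning trees equals
the determinant of any cofactor of the Laplacian matrix L.
G has 6 vertices and 9 edges.
Computing the (5 x 5) cofactor determinant gives 40.

40


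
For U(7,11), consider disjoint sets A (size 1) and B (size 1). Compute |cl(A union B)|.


|A union B| = 1 + 1 = 2 (disjoint).
In U(7,11), cl(S) = S if |S| < 7, else cl(S) = E.
Since 2 < 7, cl(A union B) = A union B.
|cl(A union B)| = 2.

2


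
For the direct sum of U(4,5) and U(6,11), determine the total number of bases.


Bases of a direct sum M1 + M2: |B| = |B(M1)| * |B(M2)|.
|B(U(4,5))| = C(5,4) = 5.
|B(U(6,11))| = C(11,6) = 462.
Total bases = 5 * 462 = 2310.

2310


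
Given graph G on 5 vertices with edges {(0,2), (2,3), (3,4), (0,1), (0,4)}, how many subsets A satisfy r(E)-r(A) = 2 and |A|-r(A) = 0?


R(x,y) = sum over A in 2^E of x^(r(E)-r(A)) * y^(|A|-r(A)).
G has 5 vertices, 5 edges. r(E) = 4.
Enumerate all 2^5 = 32 subsets.
Count subsets with r(E)-r(A)=2 and |A|-r(A)=0: 10.

10


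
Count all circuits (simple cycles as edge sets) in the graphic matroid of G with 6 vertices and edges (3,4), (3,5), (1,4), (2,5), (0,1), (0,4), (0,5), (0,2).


A circuit in a graphic matroid = edge set of a simple cycle.
G has 6 vertices and 8 edges.
Enumerating all minimal edge subsets forming cycles...
Total circuits found: 6.

6


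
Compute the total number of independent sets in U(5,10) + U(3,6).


For a direct sum, |I(M1+M2)| = |I(M1)| * |I(M2)|.
|I(U(5,10))| = sum C(10,k) for k=0..5 = 638.
|I(U(3,6))| = sum C(6,k) for k=0..3 = 42.
Total = 638 * 42 = 26796.

26796


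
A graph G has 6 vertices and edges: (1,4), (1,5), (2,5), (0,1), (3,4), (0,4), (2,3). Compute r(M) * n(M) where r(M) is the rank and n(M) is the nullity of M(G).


r(M) = |V| - c = 6 - 1 = 5.
nullity = |E| - r(M) = 7 - 5 = 2.
Product = 5 * 2 = 10.

10


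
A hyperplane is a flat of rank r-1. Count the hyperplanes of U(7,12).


Hyperplanes of U(7,12) are flats of rank 6.
In a uniform matroid, these are exactly the (6)-element subsets.
Count = (12 choose 6) = 924.

924


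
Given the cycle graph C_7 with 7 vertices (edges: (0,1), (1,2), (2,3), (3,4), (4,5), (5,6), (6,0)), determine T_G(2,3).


T(C_7; x,y) = x + x^2 + ... + x^(6) + y.
T(2,3) = 2^1 + 2^2 + 2^3 + 2^4 + 2^5 + 2^6 + 3
= 2 + 4 + 8 + 16 + 32 + 64 + 3
= 129.

129


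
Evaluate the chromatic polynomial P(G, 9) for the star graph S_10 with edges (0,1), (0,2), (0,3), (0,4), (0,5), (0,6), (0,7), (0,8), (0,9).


P(tree, k) = k * (k-1)^(9) for any tree on 10 vertices.
P(9) = 9 * 8^9 = 9 * 134217728 = 1207959552.

1207959552


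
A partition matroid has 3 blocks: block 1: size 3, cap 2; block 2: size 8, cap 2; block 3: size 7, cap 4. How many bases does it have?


A basis picks exactly ci elements from block i.
Number of bases = product of C(|Si|, ci).
= C(3,2) * C(8,2) * C(7,4)
= 3 * 28 * 35
= 2940.

2940


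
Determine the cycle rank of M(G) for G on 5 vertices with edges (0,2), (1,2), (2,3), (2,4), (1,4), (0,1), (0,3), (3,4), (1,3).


Cycle rank (nullity) = |E| - r(M) = |E| - (|V| - c).
|E| = 9, |V| = 5, c = 1.
Nullity = 9 - (5 - 1) = 9 - 4 = 5.

5


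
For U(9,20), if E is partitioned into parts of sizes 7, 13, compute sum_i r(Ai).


r(Ai) = min(|Ai|, 9) for each part.
Sum = min(7,9) + min(13,9)
    = 7 + 9
    = 16.

16


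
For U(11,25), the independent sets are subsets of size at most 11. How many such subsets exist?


Independent sets of U(11,25) are all subsets of size <= 11.
Count = C(25,0) + C(25,1) + C(25,2) + C(25,3) + C(25,4) + C(25,5) + C(25,6) + C(25,7) + C(25,8) + C(25,9) + C(25,10) + C(25,11)
     = 1 + 25 + 300 + 2300 + 12650 + 53130 + 177100 + 480700 + 1081575 + 2042975 + 3268760 + 4457400
     = 11576916.

11576916
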